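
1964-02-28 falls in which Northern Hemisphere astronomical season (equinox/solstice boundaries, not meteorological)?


Date: February 28
Astronomical Winter (approx.; exact equinox/solstice day varies by year): December 21 to March 19
February 28 falls within the Winter window

Winter


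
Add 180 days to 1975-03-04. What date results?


Start: 1975-03-04, add 180 days
March 1975 has 31 days: 31 - 4 = 27 days to March 31 -> 153 left
April 1975 has 30 days -> 123 left
May 1975 has 31 days -> 92 left
June 1975 has 30 days -> 62 left
July 1975 has 31 days -> 31 left
August 1975: 31 <= 31 -> lands on August 31

Result: 1975-08-31


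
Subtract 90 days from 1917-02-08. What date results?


Start: 1917-02-08, subtract 90 days
Back 8 days from February 8 reaches January 31, 1917 -> 82 left
January 1917 has 31 days -> back to December 31, 1916 -> 51 left
December 1916 has 31 days -> back to November 30, 1916 -> 20 left
November 1916: 30 - 20 = 10 -> lands on November 10

Result: 1916-11-10


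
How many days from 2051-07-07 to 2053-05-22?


From 2051-07-07 to 2053-05-22
2051-07-07: days before July = 31 + 28 + 31 + 30 + 31 + 30 = 181 (2051 is not a leap year); day of year = 181 + 7 = 188
2053-05-22: days before May = 31 + 28 + 31 + 30 = 120 (2053 is not a leap year); day of year = 120 + 22 = 142
Rest of 2051: 365 - 188 = 177
Full years 2052 (366): 366
Total = 177 + 366 + 142 = 685

685 days


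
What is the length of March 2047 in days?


March 2047

31 days


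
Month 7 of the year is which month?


Month 7 of 12

July


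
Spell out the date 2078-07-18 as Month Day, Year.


ISO 2078-07-18 parses as year=2078, month=07, day=18
Month 7 -> July

July 18, 2078


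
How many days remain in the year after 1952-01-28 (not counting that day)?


Day of year: 28 of 366
Remaining = 366 - 28

338 days


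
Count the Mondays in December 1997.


December 1997 has 31 days
Anchor: Jan 1, 1997. With p = 1997 - 1 = 1996: (p + p//4 - p//100 + p//400) mod 7 = (1996 + 499 - 19 + 4) mod 7 = 2480 mod 7 = 2 -> Wednesday (Mon=0 ... Sun=6)
Days before December (Jan-Nov): 334; December 1 index = (2 + 334) mod 7 = 0 -> Monday
First Monday is December 1
Mondays: 1, 8, 15, 22, 29

5 Mondays


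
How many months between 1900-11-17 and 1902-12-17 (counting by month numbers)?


From November 1900 to December 1902
2 years * 12 = 24 months, plus 1 month = 25

25 months


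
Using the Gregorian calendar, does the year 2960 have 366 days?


Gregorian leap year rule: divisible by 4, but not by 100, unless also by 400.
2960 is divisible by 4 but not 100 -> leap year

Yes


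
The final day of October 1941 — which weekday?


October 1941 has 31 days
Anchor: Jan 1, 1941. With p = 1941 - 1 = 1940: (p + p//4 - p//100 + p//400) mod 7 = (1940 + 485 - 19 + 4) mod 7 = 2410 mod 7 = 2 -> Wednesday (Mon=0 ... Sun=6)
Days before October (Jan-Sep): 273; October 1 index = (2 + 273) mod 7 = 2 -> Wednesday
Last day offset: 31 - 1 = 30 days
Weekday index = (2 + 30) mod 7 = 4

Friday, October 31


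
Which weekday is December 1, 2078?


Target: December 1, 2078
Anchor: Jan 1, 2078. With p = 2078 - 1 = 2077: (p + p//4 - p//100 + p//400) mod 7 = (2077 + 519 - 20 + 5) mod 7 = 2581 mod 7 = 5 -> Saturday (Mon=0 ... Sun=6)
Days before December (Jan-Nov): 334 days
Weekday index = (5 + 334) mod 7 = 3

Thursday


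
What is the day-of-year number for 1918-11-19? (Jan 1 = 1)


Date: November 19, 1918
Days in months 1 through 10: 304
Plus 19 days in November

Day of year: 323


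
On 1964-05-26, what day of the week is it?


Date: May 26, 1964
Anchor: Jan 1, 1964. With p = 1964 - 1 = 1963: (p + p//4 - p//100 + p//400) mod 7 = (1963 + 490 - 19 + 4) mod 7 = 2438 mod 7 = 2 -> Wednesday (Mon=0 ... Sun=6)
Days before May (Jan-Apr): 121; offset = 121 + 26 - 1 = 146
Weekday index = (2 + 146) mod 7 = 1

Day of the week: Tuesday


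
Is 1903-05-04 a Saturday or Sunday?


Anchor: Jan 1, 1903. With p = 1903 - 1 = 1902: (p + p//4 - p//100 + p//400) mod 7 = (1902 + 475 - 19 + 4) mod 7 = 2362 mod 7 = 3 -> Thursday (Mon=0 ... Sun=6)
Day of year: 124; offset = 123
Weekday index = (3 + 123) mod 7 = 0 -> Monday
Weekend days: Saturday, Sunday

No


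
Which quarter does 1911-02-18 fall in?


Month: February (month 2)
Q1: Jan-Mar, Q2: Apr-Jun, Q3: Jul-Sep, Q4: Oct-Dec

Q1


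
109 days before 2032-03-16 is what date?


Start: 2032-03-16, subtract 109 days
Back 16 days from March 16 reaches February 29, 2032 -> 93 left
February 2032 has 29 days -> back to January 31, 2032 -> 64 left
January 2032 has 31 days -> back to December 31, 2031 -> 33 left
December 2031 has 31 days -> back to November 30, 2031 -> 2 left
November 2031: 30 - 2 = 28 -> lands on November 28

Result: 2031-11-28


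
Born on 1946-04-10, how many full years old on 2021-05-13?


Birth: 1946-04-10
Reference: 2021-05-13
Year difference: 2021 - 1946 = 75

75 years old


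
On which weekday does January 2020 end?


January 2020 has 31 days
Anchor: Jan 1, 2020. With p = 2020 - 1 = 2019: (p + p//4 - p//100 + p//400) mod 7 = (2019 + 504 - 20 + 5) mod 7 = 2508 mod 7 = 2 -> Wednesday (Mon=0 ... Sun=6)
January 1 is the anchor itself -> Wednesday
Last day offset: 31 - 1 = 30 days
Weekday index = (2 + 30) mod 7 = 4

Friday, January 31


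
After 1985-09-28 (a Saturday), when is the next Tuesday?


Current: Saturday
Target: Tuesday
Days ahead: 3

Next Tuesday: 1985-10-01


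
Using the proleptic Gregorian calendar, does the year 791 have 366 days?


Gregorian leap year rule: divisible by 4, but not by 100, unless also by 400.
791 is not divisible by 4 -> not a leap year

No


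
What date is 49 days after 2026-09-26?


Start: 2026-09-26, add 49 days
September 2026 has 30 days: 30 - 26 = 4 days to September 30 -> 45 left
October 2026 has 31 days -> 14 left
November 2026: 14 <= 30 -> lands on November 14

Result: 2026-11-14


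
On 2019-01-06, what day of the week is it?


Date: January 6, 2019
Anchor: Jan 1, 2019. With p = 2019 - 1 = 2018: (p + p//4 - p//100 + p//400) mod 7 = (2018 + 504 - 20 + 5) mod 7 = 2507 mod 7 = 1 -> Tuesday (Mon=0 ... Sun=6)
Days into year = 6 - 1 = 5
Weekday index = (1 + 5) mod 7 = 6

Day of the week: Sunday


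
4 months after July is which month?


July is month 7
7 + 4 = 11

November


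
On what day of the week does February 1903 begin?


Target: February 1, 1903
Anchor: Jan 1, 1903. With p = 1903 - 1 = 1902: (p + p//4 - p//100 + p//400) mod 7 = (1902 + 475 - 19 + 4) mod 7 = 2362 mod 7 = 3 -> Thursday (Mon=0 ... Sun=6)
Days before February (Jan): 31 days
Weekday index = (3 + 31) mod 7 = 6

Sunday


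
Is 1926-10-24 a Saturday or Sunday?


Anchor: Jan 1, 1926. With p = 1926 - 1 = 1925: (p + p//4 - p//100 + p//400) mod 7 = (1925 + 481 - 19 + 4) mod 7 = 2391 mod 7 = 4 -> Friday (Mon=0 ... Sun=6)
Day of year: 297; offset = 296
Weekday index = (4 + 296) mod 7 = 6 -> Sunday
Weekend days: Saturday, Sunday

Yes


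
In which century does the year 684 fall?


Century = (year - 1) // 100 + 1
= (684 - 1) // 100 + 1
= 683 // 100 + 1
= 6 + 1

7th century


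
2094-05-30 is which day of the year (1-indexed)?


Date: May 30, 2094
Days in months 1 through 4: 120
Plus 30 days in May

Day of year: 150


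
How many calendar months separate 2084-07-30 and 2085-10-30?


From July 2084 to October 2085
1 year * 12 = 12 months, plus 3 months = 15

15 months


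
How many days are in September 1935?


September 1935

30 days


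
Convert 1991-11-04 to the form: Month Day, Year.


ISO 1991-11-04 parses as year=1991, month=11, day=04
Month 11 -> November

November 4, 1991


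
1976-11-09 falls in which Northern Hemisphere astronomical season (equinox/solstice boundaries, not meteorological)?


Date: November 9
Astronomical Autumn (approx.; exact equinox/solstice day varies by year): September 22 to December 20
November 9 falls within the Autumn window

Autumn


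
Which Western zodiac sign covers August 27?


Date: August 27
Conventional tropical zodiac dates: Virgo from August 23 onward; Libra starts September 23
August 27 falls within the Virgo range

Virgo


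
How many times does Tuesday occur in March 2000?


March 2000 has 31 days
Anchor: Jan 1, 2000. With p = 2000 - 1 = 1999: (p + p//4 - p//100 + p//400) mod 7 = (1999 + 499 - 19 + 4) mod 7 = 2483 mod 7 = 5 -> Saturday (Mon=0 ... Sun=6)
Days before March (Jan-Feb): 60; March 1 index = (5 + 60) mod 7 = 2 -> Wednesday
First Tuesday is March 7
Tuesdays: 7, 14, 21, 28

4 Tuesdays


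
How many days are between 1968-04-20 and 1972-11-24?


From 1968-04-20 to 1972-11-24
1968-04-20: days before April = 31 + 29 + 31 = 91 (1968 is a leap year); day of year = 91 + 20 = 111
1972-11-24: days before November = 31 + 29 + 31 + 30 + 31 + 30 + 31 + 31 + 30 + 31 = 305 (1972 is a leap year); day of year = 305 + 24 = 329
Rest of 1968: 366 - 111 = 255
Full years 1969 (365), 1970 (365), 1971 (365): 1095
Total = 255 + 1095 + 329 = 1679

1679 days


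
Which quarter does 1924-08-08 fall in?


Month: August (month 8)
Q1: Jan-Mar, Q2: Apr-Jun, Q3: Jul-Sep, Q4: Oct-Dec

Q3


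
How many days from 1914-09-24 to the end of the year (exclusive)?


Day of year: 267 of 365
Remaining = 365 - 267

98 days


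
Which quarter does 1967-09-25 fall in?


Month: September (month 9)
Q1: Jan-Mar, Q2: Apr-Jun, Q3: Jul-Sep, Q4: Oct-Dec

Q3


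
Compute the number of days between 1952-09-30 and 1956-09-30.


From 1952-09-30 to 1956-09-30
1952-09-30: days before September = 31 + 29 + 31 + 30 + 31 + 30 + 31 + 31 = 244 (1952 is a leap year); day of year = 244 + 30 = 274
1956-09-30: days before September = 31 + 29 + 31 + 30 + 31 + 30 + 31 + 31 = 244 (1956 is a leap year); day of year = 244 + 30 = 274
Rest of 1952: 366 - 274 = 92
Full years 1953 (365), 1954 (365), 1955 (365): 1095
Total = 92 + 1095 + 274 = 1461

1461 days


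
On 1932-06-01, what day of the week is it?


Date: June 1, 1932
Anchor: Jan 1, 1932. With p = 1932 - 1 = 1931: (p + p//4 - p//100 + p//400) mod 7 = (1931 + 482 - 19 + 4) mod 7 = 2398 mod 7 = 4 -> Friday (Mon=0 ... Sun=6)
Days before June (Jan-May): 152; offset = 152 + 1 - 1 = 152
Weekday index = (4 + 152) mod 7 = 2

Day of the week: Wednesday


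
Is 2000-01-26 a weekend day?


Anchor: Jan 1, 2000. With p = 2000 - 1 = 1999: (p + p//4 - p//100 + p//400) mod 7 = (1999 + 499 - 19 + 4) mod 7 = 2483 mod 7 = 5 -> Saturday (Mon=0 ... Sun=6)
Day of year: 26; offset = 25
Weekday index = (5 + 25) mod 7 = 2 -> Wednesday
Weekend days: Saturday, Sunday

No


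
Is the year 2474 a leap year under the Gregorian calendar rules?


Gregorian leap year rule: divisible by 4, but not by 100, unless also by 400.
2474 is not divisible by 4 -> not a leap year

No


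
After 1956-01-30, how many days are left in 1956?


Day of year: 30 of 366
Remaining = 366 - 30

336 days


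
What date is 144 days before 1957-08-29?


Start: 1957-08-29, subtract 144 days
Back 29 days from August 29 reaches July 31, 1957 -> 115 left
July 1957 has 31 days -> back to June 30, 1957 -> 84 left
June 1957 has 30 days -> back to May 31, 1957 -> 54 left
May 1957 has 31 days -> back to April 30, 1957 -> 23 left
April 1957: 30 - 23 = 7 -> lands on April 7

Result: 1957-04-07


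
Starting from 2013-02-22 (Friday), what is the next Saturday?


Current: Friday
Target: Saturday
Days ahead: 1

Next Saturday: 2013-02-23


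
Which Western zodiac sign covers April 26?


Date: April 26
Conventional tropical zodiac dates: Taurus from April 20 onward; Gemini starts May 21
April 26 falls within the Taurus range

Taurus


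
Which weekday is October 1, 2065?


Target: October 1, 2065
Anchor: Jan 1, 2065. With p = 2065 - 1 = 2064: (p + p//4 - p//100 + p//400) mod 7 = (2064 + 516 - 20 + 5) mod 7 = 2565 mod 7 = 3 -> Thursday (Mon=0 ... Sun=6)
Days before October (Jan-Sep): 273 days
Weekday index = (3 + 273) mod 7 = 3

Thursday


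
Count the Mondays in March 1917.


March 1917 has 31 days
Anchor: Jan 1, 1917. With p = 1917 - 1 = 1916: (p + p//4 - p//100 + p//400) mod 7 = (1916 + 479 - 19 + 4) mod 7 = 2380 mod 7 = 0 -> Monday (Mon=0 ... Sun=6)
Days before March (Jan-Feb): 59; March 1 index = (0 + 59) mod 7 = 3 -> Thursday
First Monday is March 5
Mondays: 5, 12, 19, 26

4 Mondays


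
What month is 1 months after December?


December is month 12
12 + 1 = 13; wrap: 13 - 12 = 1

January


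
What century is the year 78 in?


Century = (year - 1) // 100 + 1
= (78 - 1) // 100 + 1
= 77 // 100 + 1
= 0 + 1

1st century


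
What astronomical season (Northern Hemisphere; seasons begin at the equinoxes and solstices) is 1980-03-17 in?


Date: March 17
Astronomical Winter (approx.; exact equinox/solstice day varies by year): December 21 to March 19
March 17 falls within the Winter window

Winter


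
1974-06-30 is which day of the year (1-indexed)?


Date: June 30, 1974
Days in months 1 through 5: 151
Plus 30 days in June

Day of year: 181


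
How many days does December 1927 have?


December 1927

31 days


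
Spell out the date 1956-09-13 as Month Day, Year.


ISO 1956-09-13 parses as year=1956, month=09, day=13
Month 9 -> September

September 13, 1956


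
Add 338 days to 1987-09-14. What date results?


Start: 1987-09-14, add 338 days
September 1987 has 30 days: 30 - 14 = 16 days to September 30 -> 322 left
October 1987 has 31 days -> 291 left
November 1987 has 30 days -> 261 left
December 1987 has 31 days -> 230 left
January 1988 has 31 days -> 199 left
February 1988 has 29 days -> 170 left
March 1988 has 31 days -> 139 left
April 1988 has 30 days -> 109 left
May 1988 has 31 days -> 78 left
June 1988 has 30 days -> 48 left
July 1988 has 31 days -> 17 left
August 1988: 17 <= 31 -> lands on August 17

Result: 1988-08-17


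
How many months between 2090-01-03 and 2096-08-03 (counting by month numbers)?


From January 2090 to August 2096
6 years * 12 = 72 months, plus 7 months = 79

79 months


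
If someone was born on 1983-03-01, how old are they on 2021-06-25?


Birth: 1983-03-01
Reference: 2021-06-25
Year difference: 2021 - 1983 = 38

38 years old


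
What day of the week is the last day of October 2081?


October 2081 has 31 days
Anchor: Jan 1, 2081. With p = 2081 - 1 = 2080: (p + p//4 - p//100 + p//400) mod 7 = (2080 + 520 - 20 + 5) mod 7 = 2585 mod 7 = 2 -> Wednesday (Mon=0 ... Sun=6)
Days before October (Jan-Sep): 273; October 1 index = (2 + 273) mod 7 = 2 -> Wednesday
Last day offset: 31 - 1 = 30 days
Weekday index = (2 + 30) mod 7 = 4

Friday, October 31


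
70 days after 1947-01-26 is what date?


Start: 1947-01-26, add 70 days
January 1947 has 31 days: 31 - 26 = 5 days to January 31 -> 65 left
February 1947 has 28 days -> 37 left
March 1947 has 31 days -> 6 left
April 1947: 6 <= 30 -> lands on April 6

Result: 1947-04-06


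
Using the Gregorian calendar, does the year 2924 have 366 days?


Gregorian leap year rule: divisible by 4, but not by 100, unless also by 400.
2924 is divisible by 4 but not 100 -> leap year

Yes


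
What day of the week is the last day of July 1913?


July 1913 has 31 days
Anchor: Jan 1, 1913. With p = 1913 - 1 = 1912: (p + p//4 - p//100 + p//400) mod 7 = (1912 + 478 - 19 + 4) mod 7 = 2375 mod 7 = 2 -> Wednesday (Mon=0 ... Sun=6)
Days before July (Jan-Jun): 181; July 1 index = (2 + 181) mod 7 = 1 -> Tuesday
Last day offset: 31 - 1 = 30 days
Weekday index = (1 + 30) mod 7 = 3

Thursday, July 31


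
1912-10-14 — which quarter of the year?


Month: October (month 10)
Q1: Jan-Mar, Q2: Apr-Jun, Q3: Jul-Sep, Q4: Oct-Dec

Q4


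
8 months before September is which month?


September is month 9
9 - 8 = 1

January


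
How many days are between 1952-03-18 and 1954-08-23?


From 1952-03-18 to 1954-08-23
1952-03-18: days before March = 31 + 29 = 60 (1952 is a leap year); day of year = 60 + 18 = 78
1954-08-23: days before August = 31 + 28 + 31 + 30 + 31 + 30 + 31 = 212 (1954 is not a leap year); day of year = 212 + 23 = 235
Rest of 1952: 366 - 78 = 288
Full years 1953 (365): 365
Total = 288 + 365 + 235 = 888

888 days


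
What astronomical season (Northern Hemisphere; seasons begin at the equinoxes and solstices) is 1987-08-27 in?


Date: August 27
Astronomical Summer (approx.; exact equinox/solstice day varies by year): June 21 to September 21
August 27 falls within the Summer window

Summer


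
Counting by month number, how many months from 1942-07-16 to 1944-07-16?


From July 1942 to July 1944
2 years * 12 = 24 months = 24

24 months


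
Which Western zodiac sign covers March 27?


Date: March 27
Conventional tropical zodiac dates: Aries from March 21 onward; Taurus starts April 20
March 27 falls within the Aries range

Aries


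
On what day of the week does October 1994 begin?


Target: October 1, 1994
Anchor: Jan 1, 1994. With p = 1994 - 1 = 1993: (p + p//4 - p//100 + p//400) mod 7 = (1993 + 498 - 19 + 4) mod 7 = 2476 mod 7 = 5 -> Saturday (Mon=0 ... Sun=6)
Days before October (Jan-Sep): 273 days
Weekday index = (5 + 273) mod 7 = 5

Saturday


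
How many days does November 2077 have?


November 2077

30 days


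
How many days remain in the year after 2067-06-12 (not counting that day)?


Day of year: 163 of 365
Remaining = 365 - 163

202 days


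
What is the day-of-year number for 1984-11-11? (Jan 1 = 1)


Date: November 11, 1984
Days in months 1 through 10: 305
Plus 11 days in November

Day of year: 316


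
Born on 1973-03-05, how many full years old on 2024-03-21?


Birth: 1973-03-05
Reference: 2024-03-21
Year difference: 2024 - 1973 = 51

51 years old


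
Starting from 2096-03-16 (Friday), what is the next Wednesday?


Current: Friday
Target: Wednesday
Days ahead: 5

Next Wednesday: 2096-03-21


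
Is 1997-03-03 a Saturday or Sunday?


Anchor: Jan 1, 1997. With p = 1997 - 1 = 1996: (p + p//4 - p//100 + p//400) mod 7 = (1996 + 499 - 19 + 4) mod 7 = 2480 mod 7 = 2 -> Wednesday (Mon=0 ... Sun=6)
Day of year: 62; offset = 61
Weekday index = (2 + 61) mod 7 = 0 -> Monday
Weekend days: Saturday, Sunday

No


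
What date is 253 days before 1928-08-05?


Start: 1928-08-05, subtract 253 days
Back 5 days from August 5 reaches July 31, 1928 -> 248 left
July 1928 has 31 days -> back to June 30, 1928 -> 217 left
June 1928 has 30 days -> back to May 31, 1928 -> 187 left
May 1928 has 31 days -> back to April 30, 1928 -> 156 left
April 1928 has 30 days -> back to March 31, 1928 -> 126 left
March 1928 has 31 days -> back to February 29, 1928 -> 95 left
February 1928 has 29 days -> back to January 31, 1928 -> 66 left
January 1928 has 31 days -> back to December 31, 1927 -> 35 left
December 1927 has 31 days -> back to November 30, 1927 -> 4 left
November 1927: 30 - 4 = 26 -> lands on November 26

Result: 1927-11-26


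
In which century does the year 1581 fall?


Century = (year - 1) // 100 + 1
= (1581 - 1) // 100 + 1
= 1580 // 100 + 1
= 15 + 1

16th century


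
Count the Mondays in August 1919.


August 1919 has 31 days
Anchor: Jan 1, 1919. With p = 1919 - 1 = 1918: (p + p//4 - p//100 + p//400) mod 7 = (1918 + 479 - 19 + 4) mod 7 = 2382 mod 7 = 2 -> Wednesday (Mon=0 ... Sun=6)
Days before August (Jan-Jul): 212; August 1 index = (2 + 212) mod 7 = 4 -> Friday
First Monday is August 4
Mondays: 4, 11, 18, 25

4 Mondays


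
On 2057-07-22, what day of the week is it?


Date: July 22, 2057
Anchor: Jan 1, 2057. With p = 2057 - 1 = 2056: (p + p//4 - p//100 + p//400) mod 7 = (2056 + 514 - 20 + 5) mod 7 = 2555 mod 7 = 0 -> Monday (Mon=0 ... Sun=6)
Days before July (Jan-Jun): 181; offset = 181 + 22 - 1 = 202
Weekday index = (0 + 202) mod 7 = 6

Day of the week: Sunday


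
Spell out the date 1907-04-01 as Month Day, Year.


ISO 1907-04-01 parses as year=1907, month=04, day=01
Month 4 -> April

April 1, 1907


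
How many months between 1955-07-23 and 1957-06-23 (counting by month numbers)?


From July 1955 to June 1957
2 years * 12 = 24 months, minus 1 month = 23

23 months


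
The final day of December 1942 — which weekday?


December 1942 has 31 days
Anchor: Jan 1, 1942. With p = 1942 - 1 = 1941: (p + p//4 - p//100 + p//400) mod 7 = (1941 + 485 - 19 + 4) mod 7 = 2411 mod 7 = 3 -> Thursday (Mon=0 ... Sun=6)
Days before December (Jan-Nov): 334; December 1 index = (3 + 334) mod 7 = 1 -> Tuesday
Last day offset: 31 - 1 = 30 days
Weekday index = (1 + 30) mod 7 = 3

Thursday, December 31


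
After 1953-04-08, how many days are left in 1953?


Day of year: 98 of 365
Remaining = 365 - 98

267 days


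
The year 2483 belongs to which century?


Century = (year - 1) // 100 + 1
= (2483 - 1) // 100 + 1
= 2482 // 100 + 1
= 24 + 1

25th century


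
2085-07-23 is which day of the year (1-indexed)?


Date: July 23, 2085
Days in months 1 through 6: 181
Plus 23 days in July

Day of year: 204


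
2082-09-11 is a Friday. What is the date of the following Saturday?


Current: Friday
Target: Saturday
Days ahead: 1

Next Saturday: 2082-09-12


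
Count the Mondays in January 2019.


January 2019 has 31 days
Anchor: Jan 1, 2019. With p = 2019 - 1 = 2018: (p + p//4 - p//100 + p//400) mod 7 = (2018 + 504 - 20 + 5) mod 7 = 2507 mod 7 = 1 -> Tuesday (Mon=0 ... Sun=6)
January 1 is the anchor itself -> Tuesday
First Monday is January 7
Mondays: 7, 14, 21, 28

4 Mondays


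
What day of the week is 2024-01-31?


Date: January 31, 2024
Anchor: Jan 1, 2024. With p = 2024 - 1 = 2023: (p + p//4 - p//100 + p//400) mod 7 = (2023 + 505 - 20 + 5) mod 7 = 2513 mod 7 = 0 -> Monday (Mon=0 ... Sun=6)
Days into year = 31 - 1 = 30
Weekday index = (0 + 30) mod 7 = 2

Day of the week: Wednesday


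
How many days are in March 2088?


March 2088

31 days


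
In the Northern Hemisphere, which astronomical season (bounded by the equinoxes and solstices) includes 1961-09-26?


Date: September 26
Astronomical Autumn (approx.; exact equinox/solstice day varies by year): September 22 to December 20
September 26 falls within the Autumn window

Autumn


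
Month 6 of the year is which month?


Month 6 of 12

June


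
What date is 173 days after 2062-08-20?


Start: 2062-08-20, add 173 days
August 2062 has 31 days: 31 - 20 = 11 days to August 31 -> 162 left
September 2062 has 30 days -> 132 left
October 2062 has 31 days -> 101 left
November 2062 has 30 days -> 71 left
December 2062 has 31 days -> 40 left
January 2063 has 31 days -> 9 left
February 2063: 9 <= 28 -> lands on February 9

Result: 2063-02-09


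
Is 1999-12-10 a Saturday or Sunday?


Anchor: Jan 1, 1999. With p = 1999 - 1 = 1998: (p + p//4 - p//100 + p//400) mod 7 = (1998 + 499 - 19 + 4) mod 7 = 2482 mod 7 = 4 -> Friday (Mon=0 ... Sun=6)
Day of year: 344; offset = 343
Weekday index = (4 + 343) mod 7 = 4 -> Friday
Weekend days: Saturday, Sunday

No


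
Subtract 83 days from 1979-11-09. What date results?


Start: 1979-11-09, subtract 83 days
Back 9 days from November 9 reaches October 31, 1979 -> 74 left
October 1979 has 31 days -> back to September 30, 1979 -> 43 left
September 1979 has 30 days -> back to August 31, 1979 -> 13 left
August 1979: 31 - 13 = 18 -> lands on August 18

Result: 1979-08-18


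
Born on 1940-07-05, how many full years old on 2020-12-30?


Birth: 1940-07-05
Reference: 2020-12-30
Year difference: 2020 - 1940 = 80

80 years old


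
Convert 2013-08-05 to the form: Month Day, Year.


ISO 2013-08-05 parses as year=2013, month=08, day=05
Month 8 -> August

August 5, 2013


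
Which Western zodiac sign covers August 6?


Date: August 6
Conventional tropical zodiac dates: Leo from July 23 onward; Virgo starts August 23
August 6 falls within the Leo range

Leo


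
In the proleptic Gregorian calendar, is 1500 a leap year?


Gregorian leap year rule: divisible by 4, but not by 100, unless also by 400.
1500 is divisible by 100 but not 400 -> not a leap year

No


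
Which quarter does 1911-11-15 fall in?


Month: November (month 11)
Q1: Jan-Mar, Q2: Apr-Jun, Q3: Jul-Sep, Q4: Oct-Dec

Q4


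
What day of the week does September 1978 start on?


Target: September 1, 1978
Anchor: Jan 1, 1978. With p = 1978 - 1 = 1977: (p + p//4 - p//100 + p//400) mod 7 = (1977 + 494 - 19 + 4) mod 7 = 2456 mod 7 = 6 -> Sunday (Mon=0 ... Sun=6)
Days before September (Jan-Aug): 243 days
Weekday index = (6 + 243) mod 7 = 4

Friday


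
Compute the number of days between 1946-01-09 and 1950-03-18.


From 1946-01-09 to 1950-03-18
1946-01-09: day of year = 9
1950-03-18: days before March = 31 + 28 = 59 (1950 is not a leap year); day of year = 59 + 18 = 77
Rest of 1946: 365 - 9 = 356
Full years 1947 (365), 1948 (366), 1949 (365): 1096
Total = 356 + 1096 + 77 = 1529

1529 days


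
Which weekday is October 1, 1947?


Target: October 1, 1947
Anchor: Jan 1, 1947. With p = 1947 - 1 = 1946: (p + p//4 - p//100 + p//400) mod 7 = (1946 + 486 - 19 + 4) mod 7 = 2417 mod 7 = 2 -> Wednesday (Mon=0 ... Sun=6)
Days before October (Jan-Sep): 273 days
Weekday index = (2 + 273) mod 7 = 2

Wednesday


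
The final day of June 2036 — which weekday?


June 2036 has 30 days
Anchor: Jan 1, 2036. With p = 2036 - 1 = 2035: (p + p//4 - p//100 + p//400) mod 7 = (2035 + 508 - 20 + 5) mod 7 = 2528 mod 7 = 1 -> Tuesday (Mon=0 ... Sun=6)
Days before June (Jan-May): 152; June 1 index = (1 + 152) mod 7 = 6 -> Sunday
Last day offset: 30 - 1 = 29 days
Weekday index = (6 + 29) mod 7 = 0

Monday, June 30


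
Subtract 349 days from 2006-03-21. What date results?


Start: 2006-03-21, subtract 349 days
Back 21 days from March 21 reaches February 28, 2006 -> 328 left
February 2006 has 28 days -> back to January 31, 2006 -> 300 left
January 2006 has 31 days -> back to December 31, 2005 -> 269 left
December 2005 has 31 days -> back to November 30, 2005 -> 238 left
November 2005 has 30 days -> back to October 31, 2005 -> 208 left
October 2005 has 31 days -> back to September 30, 2005 -> 177 left
September 2005 has 30 days -> back to August 31, 2005 -> 147 left
August 2005 has 31 days -> back to July 31, 2005 -> 116 left
July 2005 has 31 days -> back to June 30, 2005 -> 85 left
June 2005 has 30 days -> back to May 31, 2005 -> 55 left
May 2005 has 31 days -> back to April 30, 2005 -> 24 left
April 2005: 30 - 24 = 6 -> lands on April 6

Result: 2005-04-06


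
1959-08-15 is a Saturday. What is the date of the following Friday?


Current: Saturday
Target: Friday
Days ahead: 6

Next Friday: 1959-08-21


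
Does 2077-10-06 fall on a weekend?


Anchor: Jan 1, 2077. With p = 2077 - 1 = 2076: (p + p//4 - p//100 + p//400) mod 7 = (2076 + 519 - 20 + 5) mod 7 = 2580 mod 7 = 4 -> Friday (Mon=0 ... Sun=6)
Day of year: 279; offset = 278
Weekday index = (4 + 278) mod 7 = 2 -> Wednesday
Weekend days: Saturday, Sunday

No


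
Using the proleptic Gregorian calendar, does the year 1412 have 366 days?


Gregorian leap year rule: divisible by 4, but not by 100, unless also by 400.
1412 is divisible by 4 but not 100 -> leap year

Yes


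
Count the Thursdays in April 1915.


April 1915 has 30 days
Anchor: Jan 1, 1915. With p = 1915 - 1 = 1914: (p + p//4 - p//100 + p//400) mod 7 = (1914 + 478 - 19 + 4) mod 7 = 2377 mod 7 = 4 -> Friday (Mon=0 ... Sun=6)
Days before April (Jan-Mar): 90; April 1 index = (4 + 90) mod 7 = 3 -> Thursday
First Thursday is April 1
Thursdays: 1, 8, 15, 22, 29

5 Thursdays


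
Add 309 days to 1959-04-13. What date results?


Start: 1959-04-13, add 309 days
April 1959 has 30 days: 30 - 13 = 17 days to April 30 -> 292 left
May 1959 has 31 days -> 261 left
June 1959 has 30 days -> 231 left
July 1959 has 31 days -> 200 left
August 1959 has 31 days -> 169 left
September 1959 has 30 days -> 139 left
October 1959 has 31 days -> 108 left
November 1959 has 30 days -> 78 left
December 1959 has 31 days -> 47 left
January 1960 has 31 days -> 16 left
February 1960: 16 <= 29 -> lands on February 16

Result: 1960-02-16


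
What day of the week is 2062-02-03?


Date: February 3, 2062
Anchor: Jan 1, 2062. With p = 2062 - 1 = 2061: (p + p//4 - p//100 + p//400) mod 7 = (2061 + 515 - 20 + 5) mod 7 = 2561 mod 7 = 6 -> Sunday (Mon=0 ... Sun=6)
Days before February (Jan): 31; offset = 31 + 3 - 1 = 33
Weekday index = (6 + 33) mod 7 = 4

Day of the week: Friday


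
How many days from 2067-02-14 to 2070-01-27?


From 2067-02-14 to 2070-01-27
2067-02-14: days before February = 31; day of year = 31 + 14 = 45
2070-01-27: day of year = 27
Rest of 2067: 365 - 45 = 320
Full years 2068 (366), 2069 (365): 731
Total = 320 + 731 + 27 = 1078

1078 days


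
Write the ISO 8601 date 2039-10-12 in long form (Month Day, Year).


ISO 2039-10-12 parses as year=2039, month=10, day=12
Month 10 -> October

October 12, 2039


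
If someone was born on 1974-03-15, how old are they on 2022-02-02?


Birth: 1974-03-15
Reference: 2022-02-02
Year difference: 2022 - 1974 = 48
Birthday not yet reached in 2022, subtract 1

47 years old


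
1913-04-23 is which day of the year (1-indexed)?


Date: April 23, 1913
Days in months 1 through 3: 90
Plus 23 days in April

Day of year: 113


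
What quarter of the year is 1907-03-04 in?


Month: March (month 3)
Q1: Jan-Mar, Q2: Apr-Jun, Q3: Jul-Sep, Q4: Oct-Dec

Q1


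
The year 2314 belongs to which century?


Century = (year - 1) // 100 + 1
= (2314 - 1) // 100 + 1
= 2313 // 100 + 1
= 23 + 1

24th century


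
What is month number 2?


Month 2 of 12

February


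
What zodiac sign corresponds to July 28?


Date: July 28
Conventional tropical zodiac dates: Leo from July 23 onward; Virgo starts August 23
July 28 falls within the Leo range

Leo


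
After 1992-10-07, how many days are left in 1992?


Day of year: 281 of 366
Remaining = 366 - 281

85 days


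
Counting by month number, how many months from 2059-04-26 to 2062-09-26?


From April 2059 to September 2062
3 years * 12 = 36 months, plus 5 months = 41

41 months


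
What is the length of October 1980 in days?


October 1980

31 days


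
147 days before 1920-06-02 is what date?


Start: 1920-06-02, subtract 147 days
Back 2 days from June 2 reaches May 31, 1920 -> 145 left
May 1920 has 31 days -> back to April 30, 1920 -> 114 left
April 1920 has 30 days -> back to March 31, 1920 -> 84 left
March 1920 has 31 days -> back to February 29, 1920 -> 53 left
February 1920 has 29 days -> back to January 31, 1920 -> 24 left
January 1920: 31 - 24 = 7 -> lands on January 7

Result: 1920-01-07


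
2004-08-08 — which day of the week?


Date: August 8, 2004
Anchor: Jan 1, 2004. With p = 2004 - 1 = 2003: (p + p//4 - p//100 + p//400) mod 7 = (2003 + 500 - 20 + 5) mod 7 = 2488 mod 7 = 3 -> Thursday (Mon=0 ... Sun=6)
Days before August (Jan-Jul): 213; offset = 213 + 8 - 1 = 220
Weekday index = (3 + 220) mod 7 = 6

Day of the week: Sunday


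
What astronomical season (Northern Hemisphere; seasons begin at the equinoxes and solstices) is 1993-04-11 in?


Date: April 11
Astronomical Spring (approx.; exact equinox/solstice day varies by year): March 20 to June 20
April 11 falls within the Spring window

Spring


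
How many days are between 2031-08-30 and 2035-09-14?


From 2031-08-30 to 2035-09-14
2031-08-30: days before August = 31 + 28 + 31 + 30 + 31 + 30 + 31 = 212 (2031 is not a leap year); day of year = 212 + 30 = 242
2035-09-14: days before September = 31 + 28 + 31 + 30 + 31 + 30 + 31 + 31 = 243 (2035 is not a leap year); day of year = 243 + 14 = 257
Rest of 2031: 365 - 242 = 123
Full years 2032 (366), 2033 (365), 2034 (365): 1096
Total = 123 + 1096 + 257 = 1476

1476 days


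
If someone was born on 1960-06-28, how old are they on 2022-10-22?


Birth: 1960-06-28
Reference: 2022-10-22
Year difference: 2022 - 1960 = 62

62 years old


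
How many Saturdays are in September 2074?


September 2074 has 30 days
Anchor: Jan 1, 2074. With p = 2074 - 1 = 2073: (p + p//4 - p//100 + p//400) mod 7 = (2073 + 518 - 20 + 5) mod 7 = 2576 mod 7 = 0 -> Monday (Mon=0 ... Sun=6)
Days before September (Jan-Aug): 243; September 1 index = (0 + 243) mod 7 = 5 -> Saturday
First Saturday is September 1
Saturdays: 1, 8, 15, 22, 29

5 Saturdays


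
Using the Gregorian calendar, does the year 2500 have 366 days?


Gregorian leap year rule: divisible by 4, but not by 100, unless also by 400.
2500 is divisible by 100 but not 400 -> not a leap year

No


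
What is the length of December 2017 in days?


December 2017

31 days


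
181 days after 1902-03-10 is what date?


Start: 1902-03-10, add 181 days
March 1902 has 31 days: 31 - 10 = 21 days to March 31 -> 160 left
April 1902 has 30 days -> 130 left
May 1902 has 31 days -> 99 left
June 1902 has 30 days -> 69 left
July 1902 has 31 days -> 38 left
August 1902 has 31 days -> 7 left
September 1902: 7 <= 30 -> lands on September 7

Result: 1902-09-07


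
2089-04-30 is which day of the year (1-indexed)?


Date: April 30, 2089
Days in months 1 through 3: 90
Plus 30 days in April

Day of year: 120


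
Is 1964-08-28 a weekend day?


Anchor: Jan 1, 1964. With p = 1964 - 1 = 1963: (p + p//4 - p//100 + p//400) mod 7 = (1963 + 490 - 19 + 4) mod 7 = 2438 mod 7 = 2 -> Wednesday (Mon=0 ... Sun=6)
Day of year: 241; offset = 240
Weekday index = (2 + 240) mod 7 = 4 -> Friday
Weekend days: Saturday, Sunday

No


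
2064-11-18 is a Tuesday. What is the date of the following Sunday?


Current: Tuesday
Target: Sunday
Days ahead: 5

Next Sunday: 2064-11-23


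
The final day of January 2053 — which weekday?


January 2053 has 31 days
Anchor: Jan 1, 2053. With p = 2053 - 1 = 2052: (p + p//4 - p//100 + p//400) mod 7 = (2052 + 513 - 20 + 5) mod 7 = 2550 mod 7 = 2 -> Wednesday (Mon=0 ... Sun=6)
January 1 is the anchor itself -> Wednesday
Last day offset: 31 - 1 = 30 days
Weekday index = (2 + 30) mod 7 = 4

Friday, January 31


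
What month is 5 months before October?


October is month 10
10 - 5 = 5

May


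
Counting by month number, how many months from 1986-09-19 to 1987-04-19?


From September 1986 to April 1987
1 year * 12 = 12 months, minus 5 months = 7

7 months


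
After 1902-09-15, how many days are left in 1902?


Day of year: 258 of 365
Remaining = 365 - 258

107 days


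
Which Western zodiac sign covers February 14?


Date: February 14
Conventional tropical zodiac dates: Aquarius from January 20 onward; Pisces starts February 19
February 14 falls within the Aquarius range

Aquarius


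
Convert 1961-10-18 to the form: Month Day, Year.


ISO 1961-10-18 parses as year=1961, month=10, day=18
Month 10 -> October

October 18, 1961


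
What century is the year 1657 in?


Century = (year - 1) // 100 + 1
= (1657 - 1) // 100 + 1
= 1656 // 100 + 1
= 16 + 1

17th century


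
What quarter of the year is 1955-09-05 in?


Month: September (month 9)
Q1: Jan-Mar, Q2: Apr-Jun, Q3: Jul-Sep, Q4: Oct-Dec

Q3


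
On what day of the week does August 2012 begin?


Target: August 1, 2012
Anchor: Jan 1, 2012. With p = 2012 - 1 = 2011: (p + p//4 - p//100 + p//400) mod 7 = (2011 + 502 - 20 + 5) mod 7 = 2498 mod 7 = 6 -> Sunday (Mon=0 ... Sun=6)
Days before August (Jan-Jul): 213 days
Weekday index = (6 + 213) mod 7 = 2

Wednesday


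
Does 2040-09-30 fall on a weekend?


Anchor: Jan 1, 2040. With p = 2040 - 1 = 2039: (p + p//4 - p//100 + p//400) mod 7 = (2039 + 509 - 20 + 5) mod 7 = 2533 mod 7 = 6 -> Sunday (Mon=0 ... Sun=6)
Day of year: 274; offset = 273
Weekday index = (6 + 273) mod 7 = 6 -> Sunday
Weekend days: Saturday, Sunday

Yes


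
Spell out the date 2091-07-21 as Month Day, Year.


ISO 2091-07-21 parses as year=2091, month=07, day=21
Month 7 -> July

July 21, 2091


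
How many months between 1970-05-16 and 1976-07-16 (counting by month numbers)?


From May 1970 to July 1976
6 years * 12 = 72 months, plus 2 months = 74

74 months


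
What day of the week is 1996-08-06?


Date: August 6, 1996
Anchor: Jan 1, 1996. With p = 1996 - 1 = 1995: (p + p//4 - p//100 + p//400) mod 7 = (1995 + 498 - 19 + 4) mod 7 = 2478 mod 7 = 0 -> Monday (Mon=0 ... Sun=6)
Days before August (Jan-Jul): 213; offset = 213 + 6 - 1 = 218
Weekday index = (0 + 218) mod 7 = 1

Day of the week: Tuesday


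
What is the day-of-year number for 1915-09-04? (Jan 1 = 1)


Date: September 4, 1915
Days in months 1 through 8: 243
Plus 4 days in September

Day of year: 247


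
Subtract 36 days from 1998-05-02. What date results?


Start: 1998-05-02, subtract 36 days
Back 2 days from May 2 reaches April 30, 1998 -> 34 left
April 1998 has 30 days -> back to March 31, 1998 -> 4 left
March 1998: 31 - 4 = 27 -> lands on March 27

Result: 1998-03-27


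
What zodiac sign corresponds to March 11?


Date: March 11
Conventional tropical zodiac dates: Pisces from February 19 onward; Aries starts March 21
March 11 falls within the Pisces range

Pisces


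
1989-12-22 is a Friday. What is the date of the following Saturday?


Current: Friday
Target: Saturday
Days ahead: 1

Next Saturday: 1989-12-23


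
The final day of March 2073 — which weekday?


March 2073 has 31 days
Anchor: Jan 1, 2073. With p = 2073 - 1 = 2072: (p + p//4 - p//100 + p//400) mod 7 = (2072 + 518 - 20 + 5) mod 7 = 2575 mod 7 = 6 -> Sunday (Mon=0 ... Sun=6)
Days before March (Jan-Feb): 59; March 1 index = (6 + 59) mod 7 = 2 -> Wednesday
Last day offset: 31 - 1 = 30 days
Weekday index = (2 + 30) mod 7 = 4

Friday, March 31


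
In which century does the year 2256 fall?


Century = (year - 1) // 100 + 1
= (2256 - 1) // 100 + 1
= 2255 // 100 + 1
= 22 + 1

23rd century


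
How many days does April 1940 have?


April 1940

30 days


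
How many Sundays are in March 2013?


March 2013 has 31 days
Anchor: Jan 1, 2013. With p = 2013 - 1 = 2012: (p + p//4 - p//100 + p//400) mod 7 = (2012 + 503 - 20 + 5) mod 7 = 2500 mod 7 = 1 -> Tuesday (Mon=0 ... Sun=6)
Days before March (Jan-Feb): 59; March 1 index = (1 + 59) mod 7 = 4 -> Friday
First Sunday is March 3
Sundays: 3, 10, 17, 24, 31

5 Sundays


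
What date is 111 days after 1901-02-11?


Start: 1901-02-11, add 111 days
February 1901 has 28 days: 28 - 11 = 17 days to February 28 -> 94 left
March 1901 has 31 days -> 63 left
April 1901 has 30 days -> 33 left
May 1901 has 31 days -> 2 left
June 1901: 2 <= 30 -> lands on June 2

Result: 1901-06-02


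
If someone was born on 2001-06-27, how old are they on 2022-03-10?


Birth: 2001-06-27
Reference: 2022-03-10
Year difference: 2022 - 2001 = 21
Birthday not yet reached in 2022, subtract 1

20 years old


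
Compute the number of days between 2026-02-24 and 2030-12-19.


From 2026-02-24 to 2030-12-19
2026-02-24: days before February = 31; day of year = 31 + 24 = 55
2030-12-19: days before December = 31 + 28 + 31 + 30 + 31 + 30 + 31 + 31 + 30 + 31 + 30 = 334 (2030 is not a leap year); day of year = 334 + 19 = 353
Rest of 2026: 365 - 55 = 310
Full years 2027 (365), 2028 (366), 2029 (365): 1096
Total = 310 + 1096 + 353 = 1759

1759 days


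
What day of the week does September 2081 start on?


Target: September 1, 2081
Anchor: Jan 1, 2081. With p = 2081 - 1 = 2080: (p + p//4 - p//100 + p//400) mod 7 = (2080 + 520 - 20 + 5) mod 7 = 2585 mod 7 = 2 -> Wednesday (Mon=0 ... Sun=6)
Days before September (Jan-Aug): 243 days
Weekday index = (2 + 243) mod 7 = 0

Monday


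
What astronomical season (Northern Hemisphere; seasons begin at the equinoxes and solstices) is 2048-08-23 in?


Date: August 23
Astronomical Summer (approx.; exact equinox/solstice day varies by year): June 21 to September 21
August 23 falls within the Summer window

Summer


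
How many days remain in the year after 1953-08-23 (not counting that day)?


Day of year: 235 of 365
Remaining = 365 - 235

130 days


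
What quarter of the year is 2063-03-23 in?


Month: March (month 3)
Q1: Jan-Mar, Q2: Apr-Jun, Q3: Jul-Sep, Q4: Oct-Dec

Q1
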